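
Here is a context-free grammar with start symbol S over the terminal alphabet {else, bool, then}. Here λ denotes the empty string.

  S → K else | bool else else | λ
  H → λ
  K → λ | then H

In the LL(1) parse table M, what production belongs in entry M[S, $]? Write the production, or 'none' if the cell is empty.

FIRST(H): from H→λ we get {λ}. So FIRST(H) = {λ}.
FIRST(K): from K→λ we get {λ}; from K→then H we get {then}. So FIRST(K) = {λ, then}.
FIRST(S): from S→K else we get {else, then}; from S→bool else else we get {bool}; from S→λ we get {λ}. So FIRST(S) = {λ, bool, else, then}.
FOLLOW(S) includes $ since S is the start symbol.
FOLLOW(S): S appears on no right-hand side. Thus FOLLOW(S) = {$}.
For S → K else: FIRST(K else) = {else, then}, so it goes in M[S, t] for t ∈ {else, then}.
For S → bool else else: FIRST(bool else else) = {bool}, so it goes in M[S, t] for t ∈ {bool}.
For S → λ: FIRST(λ) = {λ}, so it goes in M[S, t] for t ∈ {}; since λ ∈ FIRST, also for every t ∈ FOLLOW(S) = {$}.

S → λ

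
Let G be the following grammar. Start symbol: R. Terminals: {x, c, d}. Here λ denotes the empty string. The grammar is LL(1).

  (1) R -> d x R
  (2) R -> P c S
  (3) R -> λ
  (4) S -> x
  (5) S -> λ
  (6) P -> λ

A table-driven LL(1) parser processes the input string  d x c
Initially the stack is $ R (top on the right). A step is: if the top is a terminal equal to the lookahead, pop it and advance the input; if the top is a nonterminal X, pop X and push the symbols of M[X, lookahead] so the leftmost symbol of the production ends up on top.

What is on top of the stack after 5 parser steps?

c

     Stack    Input    Action
  1  $ R      d x c $  expand R -> d x R
  2  $ R x d  d x c $  match d
  3  $ R x    x c $    match x
  4  $ R      c $      expand R -> P c S
  5  $ S c P  c $      expand P -> λ
Stack after step 5: $ S c (top = c).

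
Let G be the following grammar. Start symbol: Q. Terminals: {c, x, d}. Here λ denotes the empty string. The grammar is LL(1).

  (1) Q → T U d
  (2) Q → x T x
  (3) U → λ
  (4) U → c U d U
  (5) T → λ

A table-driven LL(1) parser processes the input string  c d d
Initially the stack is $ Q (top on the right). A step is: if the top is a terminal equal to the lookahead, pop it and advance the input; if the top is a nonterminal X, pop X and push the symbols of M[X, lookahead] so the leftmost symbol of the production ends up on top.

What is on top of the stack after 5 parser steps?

d

step 1: stack=$ Q  input=c d d $  — expand Q → T U d
step 2: stack=$ d U T  input=c d d $  — expand T → λ
step 3: stack=$ d U  input=c d d $  — expand U → c U d U
step 4: stack=$ d U d U c  input=c d d $  — match c
step 5: stack=$ d U d U  input=d d $  — expand U → λ
Stack after step 5: $ d U d (top = d).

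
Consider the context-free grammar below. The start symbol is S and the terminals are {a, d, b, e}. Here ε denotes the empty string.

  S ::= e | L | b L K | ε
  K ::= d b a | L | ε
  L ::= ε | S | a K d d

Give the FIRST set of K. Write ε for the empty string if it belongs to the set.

FIRST(S): from S::=e we get {e}; from S::=L we get {ε, a, b, e}; from S::=b L K we get {b}; from S::=ε we get {ε}. So FIRST(S) = {ε, a, b, e}.
FIRST(L): from L::=ε we get {ε}; from L::=S we get {ε, a, b, e}; from L::=a K d d we get {a}. So FIRST(L) = {ε, a, b, e}.
FIRST(K): from K::=d b a we get {d}; from K::=L we get {ε, a, b, e}; from K::=ε we get {ε}. So FIRST(K) = {ε, a, b, d, e}.

{ε, a, b, d, e}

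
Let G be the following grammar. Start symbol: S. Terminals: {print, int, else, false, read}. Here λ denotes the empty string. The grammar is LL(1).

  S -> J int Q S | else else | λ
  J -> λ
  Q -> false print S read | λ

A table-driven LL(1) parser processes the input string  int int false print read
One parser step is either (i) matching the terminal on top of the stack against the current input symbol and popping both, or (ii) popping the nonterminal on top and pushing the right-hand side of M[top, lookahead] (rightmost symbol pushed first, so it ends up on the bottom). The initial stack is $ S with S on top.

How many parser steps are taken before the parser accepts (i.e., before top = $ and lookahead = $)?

13

step 1: stack=$ S  input=int int false print read $  — expand S -> J int Q S
step 2: stack=$ S Q int J  input=int int false print read $  — expand J -> λ
step 3: stack=$ S Q int  input=int int false print read $  — match int
step 4: stack=$ S Q  input=int false print read $  — expand Q -> λ
step 5: stack=$ S  input=int false print read $  — expand S -> J int Q S
step 6: stack=$ S Q int J  input=int false print read $  — expand J -> λ
step 7: stack=$ S Q int  input=int false print read $  — match int
step 8: stack=$ S Q  input=false print read $  — expand Q -> false print S read
step 9: stack=$ S read S print false  input=false print read $  — match false
step 10: stack=$ S read S print  input=print read $  — match print
step 11: stack=$ S read S  input=read $  — expand S -> λ
step 12: stack=$ S read  input=read $  — match read
step 13: stack=$ S  input=$  — expand S -> λ
Accept reached after 13 steps.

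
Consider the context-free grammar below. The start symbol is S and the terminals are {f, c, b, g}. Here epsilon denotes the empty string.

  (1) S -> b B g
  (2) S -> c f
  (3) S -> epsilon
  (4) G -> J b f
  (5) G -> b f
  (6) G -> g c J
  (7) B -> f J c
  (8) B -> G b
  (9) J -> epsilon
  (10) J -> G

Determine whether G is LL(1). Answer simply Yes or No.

FIRST(S) = {epsilon, b, c}
FIRST(G) = {b, g}
FIRST(B) = {b, f, g}
FIRST(J) = {epsilon, b, g}
FOLLOW(S) = {$}
FOLLOW(G) = {b, c}
FOLLOW(B) = {g}
FOLLOW(J) = {b, c}
Cell M[G, b] receives both G -> J b f and G -> b f — the grammar is not LL(1).

No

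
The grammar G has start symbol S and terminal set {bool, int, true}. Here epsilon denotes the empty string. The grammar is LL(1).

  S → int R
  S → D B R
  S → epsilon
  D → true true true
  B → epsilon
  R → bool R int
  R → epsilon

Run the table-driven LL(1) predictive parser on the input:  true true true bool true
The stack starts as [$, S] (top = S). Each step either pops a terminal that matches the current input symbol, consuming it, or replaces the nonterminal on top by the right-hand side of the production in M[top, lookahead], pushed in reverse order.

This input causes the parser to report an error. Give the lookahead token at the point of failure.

     Stack                 Input                       Action
  1  $ S                   true true true bool true $  expand S → D B R
  2  $ R B D               true true true bool true $  expand D → true true true
  3  $ R B true true true  true true true bool true $  match true
  4  $ R B true true       true true bool true $       match true
  5  $ R B true            true bool true $            match true
  6  $ R B                 bool true $                 expand B → epsilon
  7  $ R                   bool true $                 expand R → bool R int
  8  $ int R bool          bool true $                 match bool
  9  $ int R               true $                      error: M[R, true] is empty

true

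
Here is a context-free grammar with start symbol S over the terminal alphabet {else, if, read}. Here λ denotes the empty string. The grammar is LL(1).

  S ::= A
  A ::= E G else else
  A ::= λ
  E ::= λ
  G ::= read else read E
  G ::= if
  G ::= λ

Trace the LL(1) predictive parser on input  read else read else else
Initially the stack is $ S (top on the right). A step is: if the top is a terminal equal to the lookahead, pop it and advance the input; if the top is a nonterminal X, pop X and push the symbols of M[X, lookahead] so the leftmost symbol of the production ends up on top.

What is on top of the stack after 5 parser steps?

     Stack                         Input                       Action
  1  $ S                           read else read else else $  expand S ::= A
  2  $ A                           read else read else else $  expand A ::= E G else else
  3  $ else else G E               read else read else else $  expand E ::= λ
  4  $ else else G                 read else read else else $  expand G ::= read else read E
  5  $ else else E read else read  read else read else else $  match read
Stack after step 5: $ else else E read else (top = else).

else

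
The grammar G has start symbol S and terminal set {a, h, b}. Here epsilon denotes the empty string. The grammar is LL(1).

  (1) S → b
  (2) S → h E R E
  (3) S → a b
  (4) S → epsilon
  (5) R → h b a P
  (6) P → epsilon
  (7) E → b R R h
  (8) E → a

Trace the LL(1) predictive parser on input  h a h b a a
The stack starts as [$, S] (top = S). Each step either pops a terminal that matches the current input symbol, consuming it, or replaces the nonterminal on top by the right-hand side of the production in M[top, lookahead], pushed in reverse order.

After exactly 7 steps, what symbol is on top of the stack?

     Stack        Input          Action
  1  $ S          h a h b a a $  expand S → h E R E
  2  $ E R E h    h a h b a a $  match h
  3  $ E R E      a h b a a $    expand E → a
  4  $ E R a      a h b a a $    match a
  5  $ E R        h b a a $      expand R → h b a P
  6  $ E P a b h  h b a a $      match h
  7  $ E P a b    b a a $        match b
Stack after step 7: $ E P a (top = a).

a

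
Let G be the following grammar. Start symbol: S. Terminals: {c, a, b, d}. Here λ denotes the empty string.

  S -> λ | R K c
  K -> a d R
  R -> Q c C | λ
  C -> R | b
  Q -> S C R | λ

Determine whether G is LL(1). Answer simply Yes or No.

No

FIRST(S) = {λ, a, b, c}
FIRST(K) = {a}
FIRST(R) = {λ, a, b, c}
FIRST(C) = {λ, a, b, c}
FIRST(Q) = {λ, a, b, c}
FOLLOW(S) = {$, a, b, c}
FOLLOW(K) = {c}
FOLLOW(R) = {a, b, c}
FOLLOW(C) = {a, b, c}
FOLLOW(Q) = {c}
Cell M[C, b] receives both C -> R and C -> b — the grammar is not LL(1).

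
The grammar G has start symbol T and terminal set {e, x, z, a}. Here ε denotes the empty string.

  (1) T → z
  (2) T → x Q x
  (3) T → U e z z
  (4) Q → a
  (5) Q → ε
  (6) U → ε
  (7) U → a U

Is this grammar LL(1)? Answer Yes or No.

Yes

FIRST(T) = {a, e, x, z}
FIRST(Q) = {ε, a}
FIRST(U) = {ε, a}
FOLLOW(T) = {$}
FOLLOW(Q) = {x}
FOLLOW(U) = {e}
Each cell of M receives at most one production.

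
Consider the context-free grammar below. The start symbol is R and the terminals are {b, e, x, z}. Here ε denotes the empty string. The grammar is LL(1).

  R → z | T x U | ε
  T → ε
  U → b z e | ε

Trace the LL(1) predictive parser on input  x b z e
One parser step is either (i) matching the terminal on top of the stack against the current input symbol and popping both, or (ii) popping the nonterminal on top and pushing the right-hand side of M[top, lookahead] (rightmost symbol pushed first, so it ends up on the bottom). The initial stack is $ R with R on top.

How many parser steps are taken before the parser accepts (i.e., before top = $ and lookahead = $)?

     Stack    Input      Action
  1  $ R      x b z e $  expand R → T x U
  2  $ U x T  x b z e $  expand T → ε
  3  $ U x    x b z e $  match x
  4  $ U      b z e $    expand U → b z e
  5  $ e z b  b z e $    match b
  6  $ e z    z e $      match z
  7  $ e      e $        match e
Accept reached after 7 steps.

7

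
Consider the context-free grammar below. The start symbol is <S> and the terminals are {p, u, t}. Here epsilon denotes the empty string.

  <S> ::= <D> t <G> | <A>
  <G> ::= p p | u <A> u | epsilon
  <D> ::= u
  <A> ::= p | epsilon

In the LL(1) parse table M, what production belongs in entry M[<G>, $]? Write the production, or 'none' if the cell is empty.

<G> ::= epsilon

FIRST(<G>): from <G>::=p p we get {p}; from <G>::=u <A> u we get {u}; from <G>::=epsilon we get {epsilon}. So FIRST(<G>) = {epsilon, p, u}.
FIRST(<D>): from <D>::=u we get {u}. So FIRST(<D>) = {u}.
FIRST(<A>): from <A>::=p we get {p}; from <A>::=epsilon we get {epsilon}. So FIRST(<A>) = {epsilon, p}.
FIRST(<S>): from <S>::=<D> t <G> we get {u}; from <S>::=<A> we get {epsilon, p}. So FIRST(<S>) = {epsilon, p, u}.
FOLLOW(<S>) includes $ since <S> is the start symbol.
FOLLOW(<S>): <S> appears on no right-hand side. Thus FOLLOW(<S>) = {$}.
FOLLOW(<G>): in <S>::=<D> t <G>, the suffix after <G> is empty, so FOLLOW(<G>) ⊇ FOLLOW(<S>) = {$}. Thus FOLLOW(<G>) = {$}.
For <G> ::= p p: FIRST(p p) = {p}, so it goes in M[<G>, t] for t ∈ {p}.
For <G> ::= u <A> u: FIRST(u <A> u) = {u}, so it goes in M[<G>, t] for t ∈ {u}.
For <G> ::= epsilon: FIRST(epsilon) = {epsilon}, so it goes in M[<G>, t] for t ∈ {}; since epsilon ∈ FIRST, also for every t ∈ FOLLOW(<G>) = {$}.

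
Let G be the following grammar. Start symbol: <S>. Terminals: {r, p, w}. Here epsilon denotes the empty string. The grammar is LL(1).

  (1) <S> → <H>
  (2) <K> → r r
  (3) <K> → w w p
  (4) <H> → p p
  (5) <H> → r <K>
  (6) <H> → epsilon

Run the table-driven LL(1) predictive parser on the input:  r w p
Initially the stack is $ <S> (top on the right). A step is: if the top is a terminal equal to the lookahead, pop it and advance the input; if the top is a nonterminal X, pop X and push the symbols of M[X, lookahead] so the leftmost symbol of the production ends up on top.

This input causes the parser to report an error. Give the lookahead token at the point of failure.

     Stack    Input    Action
  1  $ <S>    r w p $  expand <S> → <H>
  2  $ <H>    r w p $  expand <H> → r <K>
  3  $ <K> r  r w p $  match r
  4  $ <K>    w p $    expand <K> → w w p
  5  $ p w w  w p $    match w
  6  $ p w    p $      error: top is terminal w but lookahead is p

p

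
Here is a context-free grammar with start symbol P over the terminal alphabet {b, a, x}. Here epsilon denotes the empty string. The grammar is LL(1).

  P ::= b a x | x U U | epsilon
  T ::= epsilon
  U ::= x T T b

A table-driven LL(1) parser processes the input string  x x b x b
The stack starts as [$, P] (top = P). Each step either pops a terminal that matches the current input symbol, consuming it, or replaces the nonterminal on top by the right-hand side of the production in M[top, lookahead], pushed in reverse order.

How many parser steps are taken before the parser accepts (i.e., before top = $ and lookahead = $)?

step 1: stack=$ P  input=x x b x b $  — expand P ::= x U U
step 2: stack=$ U U x  input=x x b x b $  — match x
step 3: stack=$ U U  input=x b x b $  — expand U ::= x T T b
step 4: stack=$ U b T T x  input=x b x b $  — match x
step 5: stack=$ U b T T  input=b x b $  — expand T ::= epsilon
step 6: stack=$ U b T  input=b x b $  — expand T ::= epsilon
step 7: stack=$ U b  input=b x b $  — match b
step 8: stack=$ U  input=x b $  — expand U ::= x T T b
step 9: stack=$ b T T x  input=x b $  — match x
step 10: stack=$ b T T  input=b $  — expand T ::= epsilon
step 11: stack=$ b T  input=b $  — expand T ::= epsilon
step 12: stack=$ b  input=b $  — match b
Accept reached after 12 steps.

12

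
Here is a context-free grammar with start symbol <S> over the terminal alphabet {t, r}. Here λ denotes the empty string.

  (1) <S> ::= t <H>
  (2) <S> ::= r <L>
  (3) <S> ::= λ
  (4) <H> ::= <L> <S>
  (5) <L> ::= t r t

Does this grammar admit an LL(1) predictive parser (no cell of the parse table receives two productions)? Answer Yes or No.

FIRST(<S>) = {λ, r, t}
FIRST(<H>) = {t}
FIRST(<L>) = {t}
FOLLOW(<S>) = {$}
FOLLOW(<H>) = {$}
FOLLOW(<L>) = {$, r, t}
Each cell of M receives at most one production.

Yes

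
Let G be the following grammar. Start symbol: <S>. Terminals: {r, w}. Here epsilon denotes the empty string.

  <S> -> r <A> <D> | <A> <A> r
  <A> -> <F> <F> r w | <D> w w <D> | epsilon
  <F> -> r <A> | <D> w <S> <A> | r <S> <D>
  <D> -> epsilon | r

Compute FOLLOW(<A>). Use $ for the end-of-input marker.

FIRST(<D>) = {epsilon, r}
FIRST(<F>) = {r, w}  (via <D> w <S> <A>)
FIRST(<A>) = {epsilon, r, w}  (via <F> <F> r w, <D> w w <D>)
FIRST(<S>) = {r, w}  (via <A> <A> r)
FOLLOW(<S>) includes $ since <S> is the start symbol.
FOLLOW(<F>): in <A>-><F> <F> r w (occurrence 1), <F> is followed by <F> r w with FIRST {r, w}; in <A>-><F> <F> r w (occurrence 2), <F> is followed by r w with FIRST {r}. Thus FOLLOW(<F>) = {r, w}.
FOLLOW(<S>): in <F>-><D> w <S> <A>, <S> is followed by <A> with FIRST {epsilon, r, w}; in <F>-><D> w <S> <A>, the suffix after <S> is nullable, so FOLLOW(<S>) ⊇ FOLLOW(<F>) = {r, w}; in <F>->r <S> <D>, <S> is followed by <D> with FIRST {epsilon, r}; in <F>->r <S> <D>, the suffix after <S> is nullable, so FOLLOW(<S>) ⊇ FOLLOW(<F>) = {r, w}. Thus FOLLOW(<S>) = {$, r, w}.
FOLLOW(<A>): in <S>->r <A> <D>, <A> is followed by <D> with FIRST {epsilon, r}; in <S>->r <A> <D>, the suffix after <A> is nullable, so FOLLOW(<A>) ⊇ FOLLOW(<S>) = {$, r, w}; in <S>-><A> <A> r (occurrence 1), <A> is followed by <A> r with FIRST {r, w}; in <S>-><A> <A> r (occurrence 2), <A> is followed by r with FIRST {r}; in <F>->r <A>, the suffix after <A> is empty, so FOLLOW(<A>) ⊇ FOLLOW(<F>) = {r, w}; in <F>-><D> w <S> <A>, the suffix after <A> is empty, so FOLLOW(<A>) ⊇ FOLLOW(<F>) = {r, w}. Thus FOLLOW(<A>) = {$, r, w}.
FOLLOW(<D>): in <S>->r <A> <D>, the suffix after <D> is empty, so FOLLOW(<D>) ⊇ FOLLOW(<S>) = {$, r, w}; in <A>-><D> w w <D> (occurrence 1), <D> is followed by w w <D> with FIRST {w}; in <A>-><D> w w <D> (occurrence 2), the suffix after <D> is empty, so FOLLOW(<D>) ⊇ FOLLOW(<A>) = {$, r, w}; in <F>-><D> w <S> <A>, <D> is followed by w <S> <A> with FIRST {w}; in <F>->r <S> <D>, the suffix after <D> is empty, so FOLLOW(<D>) ⊇ FOLLOW(<F>) = {r, w}. Thus FOLLOW(<D>) = {$, r, w}.

{$, r, w}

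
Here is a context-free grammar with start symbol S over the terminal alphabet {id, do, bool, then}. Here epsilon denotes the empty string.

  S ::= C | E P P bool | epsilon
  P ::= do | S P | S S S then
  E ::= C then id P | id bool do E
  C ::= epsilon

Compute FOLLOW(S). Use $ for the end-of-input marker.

{$, do, id, then}

FIRST(C): from C::=epsilon we get {epsilon}. So FIRST(C) = {epsilon}.
FIRST(E): from E::=C then id P we get {then}; from E::=id bool do E we get {id}. So FIRST(E) = {id, then}.
FIRST(S): from S::=C we get {epsilon}; from S::=E P P bool we get {id, then}; from S::=epsilon we get {epsilon}. So FIRST(S) = {epsilon, id, then}.
FIRST(P): from P::=do we get {do}; from P::=S P we get {do, id, then}; from P::=S S S then we get {id, then}. So FIRST(P) = {do, id, then}.
FOLLOW(S) includes $ since S is the start symbol.
FOLLOW(S): in P::=S P, S is followed by P with FIRST {do, id, then}; in P::=S S S then (occurrence 1), S is followed by S S then with FIRST {id, then}; in P::=S S S then (occurrence 2), S is followed by S then with FIRST {id, then}; in P::=S S S then (occurrence 3), S is followed by then with FIRST {then}. Thus FOLLOW(S) = {$, do, id, then}.
FOLLOW(E): in S::=E P P bool, E is followed by P P bool with FIRST {do, id, then}; in E::=id bool do E, the suffix after E is empty (adds nothing new). Thus FOLLOW(E) = {do, id, then}.
FOLLOW(P): in S::=E P P bool (occurrence 1), P is followed by P bool with FIRST {do, id, then}; in S::=E P P bool (occurrence 2), P is followed by bool with FIRST {bool}; in P::=S P, the suffix after P is empty (adds nothing new); in E::=C then id P, the suffix after P is empty, so FOLLOW(P) ⊇ FOLLOW(E) = {do, id, then}. Thus FOLLOW(P) = {bool, do, id, then}.
FOLLOW(C): in S::=C, the suffix after C is empty, so FOLLOW(C) ⊇ FOLLOW(S) = {$, do, id, then}; in E::=C then id P, C is followed by then id P with FIRST {then}. Thus FOLLOW(C) = {$, do, id, then}.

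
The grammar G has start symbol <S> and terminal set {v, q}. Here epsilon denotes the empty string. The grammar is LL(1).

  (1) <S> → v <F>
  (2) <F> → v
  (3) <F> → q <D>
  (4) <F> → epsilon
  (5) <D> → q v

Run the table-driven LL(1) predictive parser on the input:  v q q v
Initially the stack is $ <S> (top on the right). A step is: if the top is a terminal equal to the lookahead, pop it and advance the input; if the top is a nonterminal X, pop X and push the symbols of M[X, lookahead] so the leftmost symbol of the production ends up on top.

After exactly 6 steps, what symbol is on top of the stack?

v

     Stack    Input      Action
  1  $ <S>    v q q v $  expand <S> → v <F>
  2  $ <F> v  v q q v $  match v
  3  $ <F>    q q v $    expand <F> → q <D>
  4  $ <D> q  q q v $    match q
  5  $ <D>    q v $      expand <D> → q v
  6  $ v q    q v $      match q
Stack after step 6: $ v (top = v).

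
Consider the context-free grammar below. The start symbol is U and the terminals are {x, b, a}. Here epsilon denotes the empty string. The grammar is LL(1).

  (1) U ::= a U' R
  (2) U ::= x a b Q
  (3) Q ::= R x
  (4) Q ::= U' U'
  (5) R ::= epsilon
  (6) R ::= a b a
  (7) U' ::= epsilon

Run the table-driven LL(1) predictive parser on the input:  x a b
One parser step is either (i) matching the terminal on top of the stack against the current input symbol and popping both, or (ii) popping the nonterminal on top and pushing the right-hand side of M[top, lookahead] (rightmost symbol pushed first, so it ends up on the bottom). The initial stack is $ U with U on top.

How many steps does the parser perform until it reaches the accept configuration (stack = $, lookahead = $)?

step 1: stack=$ U  input=x a b $  — expand U ::= x a b Q
step 2: stack=$ Q b a x  input=x a b $  — match x
step 3: stack=$ Q b a  input=a b $  — match a
step 4: stack=$ Q b  input=b $  — match b
step 5: stack=$ Q  input=$  — expand Q ::= U' U'
step 6: stack=$ U' U'  input=$  — expand U' ::= epsilon
step 7: stack=$ U'  input=$  — expand U' ::= epsilon
Accept reached after 7 steps.

7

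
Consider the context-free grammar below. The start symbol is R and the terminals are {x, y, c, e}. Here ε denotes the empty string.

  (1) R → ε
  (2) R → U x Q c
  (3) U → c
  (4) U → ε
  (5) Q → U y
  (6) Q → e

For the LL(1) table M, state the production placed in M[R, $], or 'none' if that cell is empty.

R → ε

FIRST(U): from U→c we get {c}; from U→ε we get {ε}. So FIRST(U) = {ε, c}.
FIRST(R): from R→ε we get {ε}; from R→U x Q c we get {c, x}. So FIRST(R) = {ε, c, x}.
FIRST(Q): from Q→U y we get {c, y}; from Q→e we get {e}. So FIRST(Q) = {c, e, y}.
FOLLOW(R) includes $ since R is the start symbol.
FOLLOW(R): R appears on no right-hand side. Thus FOLLOW(R) = {$}.
For R → ε: FIRST(ε) = {ε}, so it goes in M[R, t] for t ∈ {}; since ε ∈ FIRST, also for every t ∈ FOLLOW(R) = {$}.
For R → U x Q c: FIRST(U x Q c) = {c, x}, so it goes in M[R, t] for t ∈ {c, x}.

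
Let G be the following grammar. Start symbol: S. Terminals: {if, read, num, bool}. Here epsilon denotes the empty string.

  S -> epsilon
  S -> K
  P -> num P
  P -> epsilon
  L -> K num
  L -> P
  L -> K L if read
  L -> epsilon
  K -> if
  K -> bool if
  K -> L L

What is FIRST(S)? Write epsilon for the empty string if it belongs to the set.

FIRST(P) = {epsilon, num}
FIRST(S) = {epsilon, bool, if, num}  (via K)
FIRST(L) = {epsilon, bool, if, num}  (via K num, P, K L if read)
FIRST(K) = {epsilon, bool, if, num}  (via L L)

{epsilon, bool, if, num}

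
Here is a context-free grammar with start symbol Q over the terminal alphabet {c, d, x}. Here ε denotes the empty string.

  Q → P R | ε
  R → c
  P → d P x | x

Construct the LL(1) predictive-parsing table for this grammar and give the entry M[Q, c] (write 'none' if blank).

none

FIRST(R) = {c}
FIRST(P) = {d, x}
FIRST(Q) = {ε, d, x}  (via P R)
FOLLOW(Q) includes $ since Q is the start symbol.
FOLLOW(Q): Q appears on no right-hand side. Thus FOLLOW(Q) = {$}.
For Q → P R: FIRST(P R) = {d, x}, so it goes in M[Q, t] for t ∈ {d, x}.
For Q → ε: FIRST(ε) = {ε}, so it goes in M[Q, t] for t ∈ {}; since ε ∈ FIRST, also for every t ∈ FOLLOW(Q) = {$}.
None of these place a production in M[Q, c].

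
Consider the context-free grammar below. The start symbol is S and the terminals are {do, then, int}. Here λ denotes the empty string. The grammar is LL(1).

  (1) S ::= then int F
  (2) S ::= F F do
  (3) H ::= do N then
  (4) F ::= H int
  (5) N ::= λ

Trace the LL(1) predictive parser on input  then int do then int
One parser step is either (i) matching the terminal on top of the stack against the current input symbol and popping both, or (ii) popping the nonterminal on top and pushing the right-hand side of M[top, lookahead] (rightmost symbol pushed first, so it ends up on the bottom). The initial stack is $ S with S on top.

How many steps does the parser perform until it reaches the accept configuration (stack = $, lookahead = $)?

     Stack            Input                   Action
  1  $ S              then int do then int $  expand S ::= then int F
  2  $ F int then     then int do then int $  match then
  3  $ F int          int do then int $       match int
  4  $ F              do then int $           expand F ::= H int
  5  $ int H          do then int $           expand H ::= do N then
  6  $ int then N do  do then int $           match do
  7  $ int then N     then int $              expand N ::= λ
  8  $ int then       then int $              match then
  9  $ int            int $                   match int
Accept reached after 9 steps.

9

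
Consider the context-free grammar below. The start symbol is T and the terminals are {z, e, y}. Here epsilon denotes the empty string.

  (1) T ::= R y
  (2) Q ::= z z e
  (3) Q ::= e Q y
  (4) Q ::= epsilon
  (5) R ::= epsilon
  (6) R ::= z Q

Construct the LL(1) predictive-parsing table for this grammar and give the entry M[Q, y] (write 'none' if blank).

FIRST(Q): from Q::=z z e we get {z}; from Q::=e Q y we get {e}; from Q::=epsilon we get {epsilon}. So FIRST(Q) = {epsilon, e, z}.
FIRST(R): from R::=epsilon we get {epsilon}; from R::=z Q we get {z}. So FIRST(R) = {epsilon, z}.
FIRST(T): from T::=R y we get {y, z}. So FIRST(T) = {y, z}.
FOLLOW(T) includes $ since T is the start symbol.
FOLLOW(R): in T::=R y, R is followed by y with FIRST {y}. Thus FOLLOW(R) = {y}.
FOLLOW(Q): in Q::=e Q y, Q is followed by y with FIRST {y}; in R::=z Q, the suffix after Q is empty, so FOLLOW(Q) ⊇ FOLLOW(R) = {y}. Thus FOLLOW(Q) = {y}.
For Q ::= z z e: FIRST(z z e) = {z}, so it goes in M[Q, t] for t ∈ {z}.
For Q ::= e Q y: FIRST(e Q y) = {e}, so it goes in M[Q, t] for t ∈ {e}.
For Q ::= epsilon: FIRST(epsilon) = {epsilon}, so it goes in M[Q, t] for t ∈ {}; since epsilon ∈ FIRST, also for every t ∈ FOLLOW(Q) = {y}.

Q ::= epsilon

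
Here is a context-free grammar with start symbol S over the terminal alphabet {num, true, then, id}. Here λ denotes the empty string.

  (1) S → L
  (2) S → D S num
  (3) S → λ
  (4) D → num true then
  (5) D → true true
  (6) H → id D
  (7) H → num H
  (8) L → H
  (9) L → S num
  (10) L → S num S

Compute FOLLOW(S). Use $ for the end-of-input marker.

{$, num}

FIRST(D): from D→num true then we get {num}; from D→true true we get {true}. So FIRST(D) = {num, true}.
FIRST(H): from H→id D we get {id}; from H→num H we get {num}. So FIRST(H) = {id, num}.
FIRST(S): from S→L we get {id, num, true}; from S→D S num we get {num, true}; from S→λ we get {λ}. So FIRST(S) = {λ, id, num, true}.
FIRST(L): from L→H we get {id, num}; from L→S num we get {id, num, true}; from L→S num S we get {id, num, true}. So FIRST(L) = {id, num, true}.
FOLLOW(S) includes $ since S is the start symbol.
FOLLOW(S): in S→D S num, S is followed by num with FIRST {num}; in L→S num, S is followed by num with FIRST {num}; in L→S num S (occurrence 1), S is followed by num S with FIRST {num}; in L→S num S (occurrence 2), the suffix after S is empty, so FOLLOW(S) ⊇ FOLLOW(L) = {$, num}. Thus FOLLOW(S) = {$, num}.
FOLLOW(L): in S→L, the suffix after L is empty, so FOLLOW(L) ⊇ FOLLOW(S) = {$, num}. Thus FOLLOW(L) = {$, num}.
FOLLOW(H): in H→num H, the suffix after H is empty (adds nothing new); in L→H, the suffix after H is empty, so FOLLOW(H) ⊇ FOLLOW(L) = {$, num}. Thus FOLLOW(H) = {$, num}.
FOLLOW(D): in S→D S num, D is followed by S num with FIRST {id, num, true}; in H→id D, the suffix after D is empty, so FOLLOW(D) ⊇ FOLLOW(H) = {$, num}. Thus FOLLOW(D) = {$, id, num, true}.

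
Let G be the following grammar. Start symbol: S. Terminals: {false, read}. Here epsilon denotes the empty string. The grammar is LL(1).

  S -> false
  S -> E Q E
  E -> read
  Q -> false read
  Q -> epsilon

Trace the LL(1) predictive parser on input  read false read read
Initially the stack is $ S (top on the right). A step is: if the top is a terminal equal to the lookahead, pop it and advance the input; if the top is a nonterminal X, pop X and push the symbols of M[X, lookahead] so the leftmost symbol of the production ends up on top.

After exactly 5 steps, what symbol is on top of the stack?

step 1: stack=$ S  input=read false read read $  — expand S -> E Q E
step 2: stack=$ E Q E  input=read false read read $  — expand E -> read
step 3: stack=$ E Q read  input=read false read read $  — match read
step 4: stack=$ E Q  input=false read read $  — expand Q -> false read
step 5: stack=$ E read false  input=false read read $  — match false
Stack after step 5: $ E read (top = read).

read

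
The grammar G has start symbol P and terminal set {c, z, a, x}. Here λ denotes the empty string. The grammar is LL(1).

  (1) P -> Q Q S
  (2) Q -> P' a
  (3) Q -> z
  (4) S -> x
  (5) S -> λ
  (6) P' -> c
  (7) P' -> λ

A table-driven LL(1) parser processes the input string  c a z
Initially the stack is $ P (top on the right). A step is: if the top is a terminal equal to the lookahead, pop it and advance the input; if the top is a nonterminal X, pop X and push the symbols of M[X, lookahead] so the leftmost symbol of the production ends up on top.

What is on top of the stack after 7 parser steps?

S

step 1: stack=$ P  input=c a z $  — expand P -> Q Q S
step 2: stack=$ S Q Q  input=c a z $  — expand Q -> P' a
step 3: stack=$ S Q a P'  input=c a z $  — expand P' -> c
step 4: stack=$ S Q a c  input=c a z $  — match c
step 5: stack=$ S Q a  input=a z $  — match a
step 6: stack=$ S Q  input=z $  — expand Q -> z
step 7: stack=$ S z  input=z $  — match z
Stack after step 7: $ S (top = S).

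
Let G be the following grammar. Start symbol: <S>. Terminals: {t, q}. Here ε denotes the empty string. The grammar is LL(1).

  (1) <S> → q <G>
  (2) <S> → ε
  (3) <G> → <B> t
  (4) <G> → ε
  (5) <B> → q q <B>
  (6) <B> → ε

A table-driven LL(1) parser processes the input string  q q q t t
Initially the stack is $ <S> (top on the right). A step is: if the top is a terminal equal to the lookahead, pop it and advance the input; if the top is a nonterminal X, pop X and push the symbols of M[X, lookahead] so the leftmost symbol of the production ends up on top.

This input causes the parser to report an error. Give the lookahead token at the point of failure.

t

     Stack        Input        Action
  1  $ <S>        q q q t t $  expand <S> → q <G>
  2  $ <G> q      q q q t t $  match q
  3  $ <G>        q q t t $    expand <G> → <B> t
  4  $ t <B>      q q t t $    expand <B> → q q <B>
  5  $ t <B> q q  q q t t $    match q
  6  $ t <B> q    q t t $      match q
  7  $ t <B>      t t $        expand <B> → ε
  8  $ t          t t $        match t
  9  $            t $          error: stack empty but input remains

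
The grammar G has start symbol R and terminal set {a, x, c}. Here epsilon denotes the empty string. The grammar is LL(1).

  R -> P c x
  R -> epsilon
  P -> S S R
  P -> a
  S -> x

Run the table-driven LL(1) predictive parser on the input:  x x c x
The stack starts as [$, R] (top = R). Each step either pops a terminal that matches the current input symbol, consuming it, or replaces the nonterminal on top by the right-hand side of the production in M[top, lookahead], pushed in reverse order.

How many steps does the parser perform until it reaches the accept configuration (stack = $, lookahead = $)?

9

step 1: stack=$ R  input=x x c x $  — expand R -> P c x
step 2: stack=$ x c P  input=x x c x $  — expand P -> S S R
step 3: stack=$ x c R S S  input=x x c x $  — expand S -> x
step 4: stack=$ x c R S x  input=x x c x $  — match x
step 5: stack=$ x c R S  input=x c x $  — expand S -> x
step 6: stack=$ x c R x  input=x c x $  — match x
step 7: stack=$ x c R  input=c x $  — expand R -> epsilon
step 8: stack=$ x c  input=c x $  — match c
step 9: stack=$ x  input=x $  — match x
Accept reached after 9 steps.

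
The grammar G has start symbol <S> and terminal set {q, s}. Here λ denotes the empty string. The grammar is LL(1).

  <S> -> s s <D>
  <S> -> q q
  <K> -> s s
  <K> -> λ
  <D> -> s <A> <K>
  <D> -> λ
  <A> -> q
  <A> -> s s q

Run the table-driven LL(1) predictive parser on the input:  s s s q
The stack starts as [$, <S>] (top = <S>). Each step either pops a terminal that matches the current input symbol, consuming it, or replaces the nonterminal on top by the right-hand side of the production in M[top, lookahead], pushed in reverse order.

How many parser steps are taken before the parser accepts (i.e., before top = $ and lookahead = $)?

     Stack        Input      Action
  1  $ <S>        s s s q $  expand <S> -> s s <D>
  2  $ <D> s s    s s s q $  match s
  3  $ <D> s      s s q $    match s
  4  $ <D>        s q $      expand <D> -> s <A> <K>
  5  $ <K> <A> s  s q $      match s
  6  $ <K> <A>    q $        expand <A> -> q
  7  $ <K> q      q $        match q
  8  $ <K>        $          expand <K> -> λ
Accept reached after 8 steps.

8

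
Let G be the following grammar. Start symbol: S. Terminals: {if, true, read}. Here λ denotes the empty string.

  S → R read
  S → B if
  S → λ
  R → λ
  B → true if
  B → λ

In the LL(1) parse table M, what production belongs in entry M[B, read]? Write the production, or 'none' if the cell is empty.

FIRST(R): from R→λ we get {λ}. So FIRST(R) = {λ}.
FIRST(B): from B→true if we get {true}; from B→λ we get {λ}. So FIRST(B) = {λ, true}.
FIRST(S): from S→R read we get {read}; from S→B if we get {if, true}; from S→λ we get {λ}. So FIRST(S) = {λ, if, read, true}.
FOLLOW(S) includes $ since S is the start symbol.
FOLLOW(B): in S→B if, B is followed by if with FIRST {if}. Thus FOLLOW(B) = {if}.
For B → true if: FIRST(true if) = {true}, so it goes in M[B, t] for t ∈ {true}.
For B → λ: FIRST(λ) = {λ}, so it goes in M[B, t] for t ∈ {}; since λ ∈ FIRST, also for every t ∈ FOLLOW(B) = {if}.
None of these place a production in M[B, read].

none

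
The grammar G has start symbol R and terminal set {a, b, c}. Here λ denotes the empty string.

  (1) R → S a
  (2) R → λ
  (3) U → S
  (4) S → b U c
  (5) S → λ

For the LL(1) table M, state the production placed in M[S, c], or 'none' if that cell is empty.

S → λ

FIRST(S) = {λ, b}
FIRST(R) = {λ, a, b}  (via S a)
FIRST(U) = {λ, b}  (via S)
FOLLOW(R) includes $ since R is the start symbol.
FOLLOW(U): in S→b U c, U is followed by c with FIRST {c}. Thus FOLLOW(U) = {c}.
FOLLOW(S): in R→S a, S is followed by a with FIRST {a}; in U→S, the suffix after S is empty, so FOLLOW(S) ⊇ FOLLOW(U) = {c}. Thus FOLLOW(S) = {a, c}.
For S → b U c: FIRST(b U c) = {b}, so it goes in M[S, t] for t ∈ {b}.
For S → λ: FIRST(λ) = {λ}, so it goes in M[S, t] for t ∈ {}; since λ ∈ FIRST, also for every t ∈ FOLLOW(S) = {a, c}.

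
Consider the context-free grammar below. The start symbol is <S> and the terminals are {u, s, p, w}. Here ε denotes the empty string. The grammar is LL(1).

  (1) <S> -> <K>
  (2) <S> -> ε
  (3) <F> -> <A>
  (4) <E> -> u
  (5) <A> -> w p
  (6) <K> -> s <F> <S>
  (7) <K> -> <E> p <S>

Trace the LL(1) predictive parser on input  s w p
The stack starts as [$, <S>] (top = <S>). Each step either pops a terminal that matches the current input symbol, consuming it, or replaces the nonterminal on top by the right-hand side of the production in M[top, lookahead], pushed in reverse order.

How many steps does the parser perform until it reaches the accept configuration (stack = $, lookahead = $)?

8

     Stack        Input    Action
  1  $ <S>        s w p $  expand <S> -> <K>
  2  $ <K>        s w p $  expand <K> -> s <F> <S>
  3  $ <S> <F> s  s w p $  match s
  4  $ <S> <F>    w p $    expand <F> -> <A>
  5  $ <S> <A>    w p $    expand <A> -> w p
  6  $ <S> p w    w p $    match w
  7  $ <S> p      p $      match p
  8  $ <S>        $        expand <S> -> ε
Accept reached after 8 steps.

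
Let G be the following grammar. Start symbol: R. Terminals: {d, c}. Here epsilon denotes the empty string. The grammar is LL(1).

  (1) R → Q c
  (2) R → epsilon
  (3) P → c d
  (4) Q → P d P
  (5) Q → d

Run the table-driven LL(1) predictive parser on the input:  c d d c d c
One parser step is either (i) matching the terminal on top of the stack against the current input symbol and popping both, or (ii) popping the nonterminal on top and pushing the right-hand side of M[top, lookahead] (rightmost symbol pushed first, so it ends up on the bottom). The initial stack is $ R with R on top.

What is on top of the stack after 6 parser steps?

P

step 1: stack=$ R  input=c d d c d c $  — expand R → Q c
step 2: stack=$ c Q  input=c d d c d c $  — expand Q → P d P
step 3: stack=$ c P d P  input=c d d c d c $  — expand P → c d
step 4: stack=$ c P d d c  input=c d d c d c $  — match c
step 5: stack=$ c P d d  input=d d c d c $  — match d
step 6: stack=$ c P d  input=d c d c $  — match d
Stack after step 6: $ c P (top = P).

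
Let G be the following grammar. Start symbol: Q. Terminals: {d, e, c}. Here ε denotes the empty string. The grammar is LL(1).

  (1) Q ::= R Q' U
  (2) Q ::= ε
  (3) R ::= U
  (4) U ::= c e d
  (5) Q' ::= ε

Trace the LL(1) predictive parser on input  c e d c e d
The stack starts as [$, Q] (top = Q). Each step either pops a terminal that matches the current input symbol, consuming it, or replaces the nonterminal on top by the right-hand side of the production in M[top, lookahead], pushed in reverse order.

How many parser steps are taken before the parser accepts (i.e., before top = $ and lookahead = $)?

      Stack         Input          Action
   1  $ Q           c e d c e d $  expand Q ::= R Q' U
   2  $ U Q' R      c e d c e d $  expand R ::= U
   3  $ U Q' U      c e d c e d $  expand U ::= c e d
   4  $ U Q' d e c  c e d c e d $  match c
   5  $ U Q' d e    e d c e d $    match e
   6  $ U Q' d      d c e d $      match d
   7  $ U Q'        c e d $        expand Q' ::= ε
   8  $ U           c e d $        expand U ::= c e d
   9  $ d e c       c e d $        match c
  10  $ d e         e d $          match e
  11  $ d           d $            match d
Accept reached after 11 steps.

11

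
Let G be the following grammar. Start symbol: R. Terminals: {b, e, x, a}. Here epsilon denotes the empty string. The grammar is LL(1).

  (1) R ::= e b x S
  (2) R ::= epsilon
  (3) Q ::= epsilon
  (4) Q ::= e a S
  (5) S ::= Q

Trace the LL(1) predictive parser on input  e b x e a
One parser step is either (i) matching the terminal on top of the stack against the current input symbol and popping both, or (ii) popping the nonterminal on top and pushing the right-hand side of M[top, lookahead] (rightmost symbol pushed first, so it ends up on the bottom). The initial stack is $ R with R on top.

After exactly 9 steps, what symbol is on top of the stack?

Q

step 1: stack=$ R  input=e b x e a $  — expand R ::= e b x S
step 2: stack=$ S x b e  input=e b x e a $  — match e
step 3: stack=$ S x b  input=b x e a $  — match b
step 4: stack=$ S x  input=x e a $  — match x
step 5: stack=$ S  input=e a $  — expand S ::= Q
step 6: stack=$ Q  input=e a $  — expand Q ::= e a S
step 7: stack=$ S a e  input=e a $  — match e
step 8: stack=$ S a  input=a $  — match a
step 9: stack=$ S  input=$  — expand S ::= Q
Stack after step 9: $ Q (top = Q).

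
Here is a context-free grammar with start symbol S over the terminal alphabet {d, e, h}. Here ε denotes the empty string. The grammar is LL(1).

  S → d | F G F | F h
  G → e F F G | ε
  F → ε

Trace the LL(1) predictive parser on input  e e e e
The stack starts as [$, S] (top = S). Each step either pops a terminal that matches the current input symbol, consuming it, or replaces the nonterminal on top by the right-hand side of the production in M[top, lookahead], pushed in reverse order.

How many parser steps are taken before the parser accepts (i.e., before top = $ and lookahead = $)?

      Stack        Input      Action
   1  $ S          e e e e $  expand S → F G F
   2  $ F G F      e e e e $  expand F → ε
   3  $ F G        e e e e $  expand G → e F F G
   4  $ F G F F e  e e e e $  match e
   5  $ F G F F    e e e $    expand F → ε
   6  $ F G F      e e e $    expand F → ε
   7  $ F G        e e e $    expand G → e F F G
   8  $ F G F F e  e e e $    match e
   9  $ F G F F    e e $      expand F → ε
  10  $ F G F      e e $      expand F → ε
  11  $ F G        e e $      expand G → e F F G
  12  $ F G F F e  e e $      match e
  13  $ F G F F    e $        expand F → ε
  14  $ F G F      e $        expand F → ε
  15  $ F G        e $        expand G → e F F G
  16  $ F G F F e  e $        match e
  17  $ F G F F    $          expand F → ε
  18  $ F G F      $          expand F → ε
  19  $ F G        $          expand G → ε
  20  $ F          $          expand F → ε
Accept reached after 20 steps.

20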